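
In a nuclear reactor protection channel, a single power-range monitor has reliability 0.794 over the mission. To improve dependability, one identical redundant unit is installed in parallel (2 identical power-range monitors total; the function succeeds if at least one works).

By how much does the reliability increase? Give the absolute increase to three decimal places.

R_before = 0.794
R_after = 1 − (1 − 0.794)^2 = 0.958
ΔR = 0.958 − 0.794 = 0.164

0.164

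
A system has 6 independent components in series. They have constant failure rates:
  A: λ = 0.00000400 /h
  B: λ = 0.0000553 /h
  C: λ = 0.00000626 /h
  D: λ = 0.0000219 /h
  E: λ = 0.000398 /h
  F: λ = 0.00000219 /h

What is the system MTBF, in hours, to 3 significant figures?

2050

Series of exponential components: λ_sys = Σ λ_i
λ_sys = 0.00000400 + 0.0000553 + 0.00000626 + 0.0000219 + 0.000398 + 0.00000219 = 4.8765e-04 /h
MTBF = 1 / λ_sys = 2050 h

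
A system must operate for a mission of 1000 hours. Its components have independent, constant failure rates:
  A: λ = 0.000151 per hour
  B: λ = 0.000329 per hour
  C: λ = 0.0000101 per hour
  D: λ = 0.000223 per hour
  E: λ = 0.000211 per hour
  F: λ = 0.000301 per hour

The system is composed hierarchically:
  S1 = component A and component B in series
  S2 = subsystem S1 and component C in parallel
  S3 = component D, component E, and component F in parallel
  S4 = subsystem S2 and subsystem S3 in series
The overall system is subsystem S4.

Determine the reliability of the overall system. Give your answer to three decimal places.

R(A) = exp(−0.000151 × 1000) = 0.85985
R(B) = exp(−0.000329 × 1000) = 0.71964
R(C) = exp(−0.0000101 × 1000) = 0.98995
R(D) = exp(−0.000223 × 1000) = 0.80011
R(E) = exp(−0.000211 × 1000) = 0.80977
R(F) = exp(−0.000301 × 1000) = 0.74008
Series (A and B): 0.85985 × 0.71964 = 0.61878
Parallel ([0.61878] and C): 1 − (1 − 0.61878)(1 − 0.98995) = 0.99617
Parallel (D, E, and F): 1 − (1 − 0.80011)(1 − 0.80977)(1 − 0.74008) = 0.99012
Series ([0.99617] and [0.99012]): 0.99617 × 0.99012 = 0.986

0.986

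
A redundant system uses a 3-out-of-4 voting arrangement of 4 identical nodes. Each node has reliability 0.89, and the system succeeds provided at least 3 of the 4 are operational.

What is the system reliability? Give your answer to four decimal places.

R = Σ_{i=3}^{4} C(4,i) p^i (1−p)^{4−i} with p = 0.89
C(4,3)·0.89^3·0.11^1 = 0.310186
C(4,4)·0.89^4·0.11^0 = 0.627422
Sum = 0.9376

0.9376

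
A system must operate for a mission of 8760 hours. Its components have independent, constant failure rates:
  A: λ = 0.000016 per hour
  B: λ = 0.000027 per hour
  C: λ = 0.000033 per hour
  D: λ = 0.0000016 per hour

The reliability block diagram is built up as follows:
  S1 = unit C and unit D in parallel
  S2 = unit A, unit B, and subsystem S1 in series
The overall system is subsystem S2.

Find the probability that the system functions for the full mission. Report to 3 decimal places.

0.684

R(A) = exp(−0.000016 × 8760) = 0.86922
R(B) = exp(−0.000027 × 8760) = 0.78937
R(C) = exp(−0.000033 × 8760) = 0.74895
R(D) = exp(−0.0000016 × 8760) = 0.98608
Parallel (C and D): 1 − (1 − 0.74895)(1 − 0.98608) = 0.99651
Series (A, B, and [0.99651]): 0.86922 × 0.78937 × 0.99651 = 0.684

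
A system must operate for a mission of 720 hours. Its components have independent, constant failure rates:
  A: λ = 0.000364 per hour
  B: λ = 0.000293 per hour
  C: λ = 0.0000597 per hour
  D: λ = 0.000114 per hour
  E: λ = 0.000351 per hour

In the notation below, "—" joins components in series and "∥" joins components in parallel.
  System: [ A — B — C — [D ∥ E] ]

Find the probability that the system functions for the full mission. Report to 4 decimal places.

R(A) = exp(−0.000364 × 720) = 0.769449
R(B) = exp(−0.000293 × 720) = 0.809806
R(C) = exp(−0.0000597 × 720) = 0.957927
R(D) = exp(−0.000114 × 720) = 0.921198
R(E) = exp(−0.000351 × 720) = 0.776685
Parallel (D and E): 1 − (1 − 0.921198)(1 − 0.776685) = 0.982402
Series (A, B, C, and [0.982402]): 0.769449 × 0.809806 × 0.957927 × 0.982402 = 0.5864

0.5864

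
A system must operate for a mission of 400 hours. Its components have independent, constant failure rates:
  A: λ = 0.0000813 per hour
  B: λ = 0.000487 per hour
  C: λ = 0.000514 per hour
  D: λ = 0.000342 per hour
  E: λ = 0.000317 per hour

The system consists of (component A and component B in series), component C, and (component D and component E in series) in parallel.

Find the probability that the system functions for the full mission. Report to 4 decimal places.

R(A) = exp(−0.0000813 × 400) = 0.968003
R(B) = exp(−0.000487 × 400) = 0.822999
R(C) = exp(−0.000514 × 400) = 0.814159
R(D) = exp(−0.000342 × 400) = 0.872145
R(E) = exp(−0.000317 × 400) = 0.880910
Series (A and B): 0.968003 × 0.822999 = 0.796666
Series (D and E): 0.872145 × 0.880910 = 0.768281
Parallel ([0.796666], C, and [0.768281]): 1 − (1 − 0.796666)(1 − 0.814159)(1 − 0.768281) = 0.9912

0.9912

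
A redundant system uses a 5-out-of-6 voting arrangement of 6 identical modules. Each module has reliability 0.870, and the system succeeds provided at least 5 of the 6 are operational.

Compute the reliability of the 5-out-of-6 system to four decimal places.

0.8224

R = Σ_{i=5}^{6} C(6,i) p^i (1−p)^{6−i} with p = 0.870
C(6,5)·0.870^5·0.130^1 = 0.388768
C(6,6)·0.870^6·0.130^0 = 0.433626
Sum = 0.8224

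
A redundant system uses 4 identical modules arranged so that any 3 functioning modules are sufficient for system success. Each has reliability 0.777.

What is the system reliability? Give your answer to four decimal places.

0.7829

R = Σ_{i=3}^{4} C(4,i) p^i (1−p)^{4−i} with p = 0.777
C(4,3)·0.777^3·0.223^1 = 0.418435
C(4,4)·0.777^4·0.223^0 = 0.364489
Sum = 0.7829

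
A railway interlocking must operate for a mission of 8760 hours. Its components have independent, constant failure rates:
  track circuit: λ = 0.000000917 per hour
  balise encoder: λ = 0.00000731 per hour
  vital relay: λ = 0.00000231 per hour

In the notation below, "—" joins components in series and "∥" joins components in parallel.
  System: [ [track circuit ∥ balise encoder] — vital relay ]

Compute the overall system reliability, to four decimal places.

0.9795

R(track circuit) = exp(−0.000000917 × 8760) = 0.991999
R(balise encoder) = exp(−0.00000731 × 8760) = 0.937972
R(vital relay) = exp(−0.00000231 × 8760) = 0.979968
Parallel (track circuit and balise encoder): 1 − (1 − 0.991999)(1 − 0.937972) = 0.999504
Series ([0.999504] and vital relay): 0.999504 × 0.979968 = 0.9795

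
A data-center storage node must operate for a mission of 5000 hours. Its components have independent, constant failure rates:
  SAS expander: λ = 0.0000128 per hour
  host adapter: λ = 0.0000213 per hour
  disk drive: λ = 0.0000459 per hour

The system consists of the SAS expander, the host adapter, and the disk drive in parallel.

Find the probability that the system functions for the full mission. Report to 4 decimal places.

0.9987

R(SAS expander) = exp(−0.0000128 × 5000) = 0.938005
R(host adapter) = exp(−0.0000213 × 5000) = 0.898975
R(disk drive) = exp(−0.0000459 × 5000) = 0.794931
Parallel (SAS expander, host adapter, and disk drive): 1 − (1 − 0.938005)(1 − 0.898975)(1 − 0.794931) = 0.9987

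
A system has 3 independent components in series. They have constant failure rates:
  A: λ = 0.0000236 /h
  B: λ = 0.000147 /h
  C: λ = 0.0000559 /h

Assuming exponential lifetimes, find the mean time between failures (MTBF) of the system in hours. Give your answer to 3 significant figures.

4420

Series of exponential components: λ_sys = Σ λ_i
λ_sys = 0.0000236 + 0.000147 + 0.0000559 = 2.2650e-04 /h
MTBF = 1 / λ_sys = 4420 h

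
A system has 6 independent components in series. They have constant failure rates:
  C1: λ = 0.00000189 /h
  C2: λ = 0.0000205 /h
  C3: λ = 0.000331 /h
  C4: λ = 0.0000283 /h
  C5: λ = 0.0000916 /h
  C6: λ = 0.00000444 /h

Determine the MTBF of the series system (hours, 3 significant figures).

Series of exponential components: λ_sys = Σ λ_i
λ_sys = 0.00000189 + 0.0000205 + 0.000331 + 0.0000283 + 0.0000916 + 0.00000444 = 4.7773e-04 /h
MTBF = 1 / λ_sys = 2090 h

2090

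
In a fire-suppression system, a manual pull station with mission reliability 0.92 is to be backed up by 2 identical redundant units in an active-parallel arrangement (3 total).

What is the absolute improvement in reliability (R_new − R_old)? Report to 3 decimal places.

R_before = 0.92
R_after = 1 − (1 − 0.92)^3 = 0.999
ΔR = 0.999 − 0.92 = 0.079

0.079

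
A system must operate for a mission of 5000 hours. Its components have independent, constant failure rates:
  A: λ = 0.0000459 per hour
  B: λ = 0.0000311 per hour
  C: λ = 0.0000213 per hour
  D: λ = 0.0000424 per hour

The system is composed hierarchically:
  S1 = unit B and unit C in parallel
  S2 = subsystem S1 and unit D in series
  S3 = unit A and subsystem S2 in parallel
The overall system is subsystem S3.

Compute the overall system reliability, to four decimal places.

R(A) = exp(−0.0000459 × 5000) = 0.794931
R(B) = exp(−0.0000311 × 5000) = 0.855987
R(C) = exp(−0.0000213 × 5000) = 0.898975
R(D) = exp(−0.0000424 × 5000) = 0.808965
Parallel (B and C): 1 − (1 − 0.855987)(1 − 0.898975) = 0.985451
Series ([0.985451] and D): 0.985451 × 0.808965 = 0.797195
Parallel (A and [0.797195]): 1 − (1 − 0.794931)(1 − 0.797195) = 0.9584

0.9584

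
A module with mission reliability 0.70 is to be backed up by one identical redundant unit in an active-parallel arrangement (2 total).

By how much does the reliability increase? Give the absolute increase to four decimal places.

R_before = 0.70
R_after = 1 − (1 − 0.70)^2 = 0.9100
ΔR = 0.9100 − 0.70 = 0.2100

0.2100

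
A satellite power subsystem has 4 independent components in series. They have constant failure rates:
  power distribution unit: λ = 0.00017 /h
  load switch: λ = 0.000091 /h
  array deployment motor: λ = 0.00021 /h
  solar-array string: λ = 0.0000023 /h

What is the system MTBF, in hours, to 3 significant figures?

Series of exponential components: λ_sys = Σ λ_i
λ_sys = 0.00017 + 0.000091 + 0.00021 + 0.0000023 = 4.7330e-04 /h
MTBF = 1 / λ_sys = 2110 h

2110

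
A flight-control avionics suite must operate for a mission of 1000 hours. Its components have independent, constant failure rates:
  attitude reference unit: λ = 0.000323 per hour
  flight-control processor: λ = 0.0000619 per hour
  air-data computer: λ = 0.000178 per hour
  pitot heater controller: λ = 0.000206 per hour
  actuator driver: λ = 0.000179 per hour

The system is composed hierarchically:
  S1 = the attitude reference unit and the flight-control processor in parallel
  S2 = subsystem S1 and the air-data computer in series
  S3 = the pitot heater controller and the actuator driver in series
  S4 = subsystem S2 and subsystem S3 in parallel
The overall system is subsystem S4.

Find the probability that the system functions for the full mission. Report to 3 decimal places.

0.943

R(attitude reference unit) = exp(−0.000323 × 1000) = 0.72397
R(flight-control processor) = exp(−0.0000619 × 1000) = 0.93998
R(air-data computer) = exp(−0.000178 × 1000) = 0.83694
R(pitot heater controller) = exp(−0.000206 × 1000) = 0.81383
R(actuator driver) = exp(−0.000179 × 1000) = 0.83611
Parallel (attitude reference unit and flight-control processor): 1 − (1 − 0.72397)(1 − 0.93998) = 0.98343
Series ([0.98343] and air-data computer): 0.98343 × 0.83694 = 0.82307
Series (pitot heater controller and actuator driver): 0.81383 × 0.83611 = 0.68045
Parallel ([0.82307] and [0.68045]): 1 − (1 − 0.82307)(1 − 0.68045) = 0.943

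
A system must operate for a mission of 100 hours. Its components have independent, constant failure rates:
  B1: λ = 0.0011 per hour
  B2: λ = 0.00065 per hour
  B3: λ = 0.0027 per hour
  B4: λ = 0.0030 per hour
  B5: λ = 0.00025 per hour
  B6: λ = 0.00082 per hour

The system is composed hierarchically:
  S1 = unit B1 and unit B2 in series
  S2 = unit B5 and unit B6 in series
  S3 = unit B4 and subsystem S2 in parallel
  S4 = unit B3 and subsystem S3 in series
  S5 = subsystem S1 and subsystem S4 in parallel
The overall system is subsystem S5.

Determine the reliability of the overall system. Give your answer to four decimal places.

R(B1) = exp(−0.0011 × 100) = 0.895834
R(B2) = exp(−0.00065 × 100) = 0.937067
R(B3) = exp(−0.0027 × 100) = 0.763379
R(B4) = exp(−0.0030 × 100) = 0.740818
R(B5) = exp(−0.00025 × 100) = 0.975310
R(B6) = exp(−0.00082 × 100) = 0.921272
Series (B1 and B2): 0.895834 × 0.937067 = 0.839456
Series (B5 and B6): 0.975310 × 0.921272 = 0.898526
Parallel (B4 and [0.898526]): 1 − (1 − 0.740818)(1 − 0.898526) = 0.973700
Series (B3 and [0.973700]): 0.763379 × 0.973700 = 0.743302
Parallel ([0.839456] and [0.743302]): 1 − (1 − 0.839456)(1 − 0.743302) = 0.9588

0.9588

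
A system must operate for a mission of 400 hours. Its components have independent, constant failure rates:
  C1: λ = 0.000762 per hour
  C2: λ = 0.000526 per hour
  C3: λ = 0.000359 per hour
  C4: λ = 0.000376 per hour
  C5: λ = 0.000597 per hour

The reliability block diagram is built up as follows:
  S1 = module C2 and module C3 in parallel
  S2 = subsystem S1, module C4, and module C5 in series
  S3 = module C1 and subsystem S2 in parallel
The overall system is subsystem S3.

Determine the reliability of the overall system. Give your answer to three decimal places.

0.911

R(C1) = exp(−0.000762 × 400) = 0.73727
R(C2) = exp(−0.000526 × 400) = 0.81026
R(C3) = exp(−0.000359 × 400) = 0.86623
R(C4) = exp(−0.000376 × 400) = 0.86036
R(C5) = exp(−0.000597 × 400) = 0.78757
Parallel (C2 and C3): 1 − (1 − 0.81026)(1 − 0.86623) = 0.97462
Series ([0.97462], C4, and C5): 0.97462 × 0.86036 × 0.78757 = 0.66040
Parallel (C1 and [0.66040]): 1 − (1 − 0.73727)(1 − 0.66040) = 0.911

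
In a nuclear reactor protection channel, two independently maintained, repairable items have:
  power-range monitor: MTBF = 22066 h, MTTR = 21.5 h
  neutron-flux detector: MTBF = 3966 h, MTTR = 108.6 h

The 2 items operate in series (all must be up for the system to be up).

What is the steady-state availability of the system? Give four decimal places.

A(power-range monitor) = MTBF/(MTBF+MTTR) = 22066/(22066+21.5) = 0.999027
A(neutron-flux detector) = MTBF/(MTBF+MTTR) = 3966/(3966+108.6) = 0.973347
Series availability: 0.999027 × 0.973347 = 0.9724

0.9724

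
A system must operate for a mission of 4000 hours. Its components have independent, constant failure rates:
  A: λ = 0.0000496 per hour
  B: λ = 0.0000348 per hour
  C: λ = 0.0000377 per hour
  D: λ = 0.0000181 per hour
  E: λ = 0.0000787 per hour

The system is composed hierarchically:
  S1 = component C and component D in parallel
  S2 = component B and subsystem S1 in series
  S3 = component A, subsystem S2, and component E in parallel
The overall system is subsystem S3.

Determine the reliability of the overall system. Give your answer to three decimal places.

0.993

R(A) = exp(−0.0000496 × 4000) = 0.82004
R(B) = exp(−0.0000348 × 4000) = 0.87005
R(C) = exp(−0.0000377 × 4000) = 0.86002
R(D) = exp(−0.0000181 × 4000) = 0.93016
R(E) = exp(−0.0000787 × 4000) = 0.72993
Parallel (C and D): 1 − (1 − 0.86002)(1 − 0.93016) = 0.99022
Series (B and [0.99022]): 0.87005 × 0.99022 = 0.86154
Parallel (A, [0.86154], and E): 1 − (1 − 0.82004)(1 − 0.86154)(1 − 0.72993) = 0.993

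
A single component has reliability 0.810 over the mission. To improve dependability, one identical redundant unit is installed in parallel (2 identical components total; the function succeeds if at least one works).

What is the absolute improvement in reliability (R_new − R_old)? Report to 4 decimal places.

R_before = 0.810
R_after = 1 − (1 − 0.810)^2 = 0.9639
ΔR = 0.9639 − 0.810 = 0.1539

0.1539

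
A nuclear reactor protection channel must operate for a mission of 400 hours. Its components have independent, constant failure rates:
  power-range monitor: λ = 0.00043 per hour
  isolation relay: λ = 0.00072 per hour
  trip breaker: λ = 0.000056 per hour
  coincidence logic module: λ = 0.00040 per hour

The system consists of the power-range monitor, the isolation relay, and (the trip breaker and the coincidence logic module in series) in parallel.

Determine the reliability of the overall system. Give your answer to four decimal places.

0.9934

R(power-range monitor) = exp(−0.00043 × 400) = 0.841979
R(isolation relay) = exp(−0.00072 × 400) = 0.749762
R(trip breaker) = exp(−0.000056 × 400) = 0.977849
R(coincidence logic module) = exp(−0.00040 × 400) = 0.852144
Series (trip breaker and coincidence logic module): 0.977849 × 0.852144 = 0.833268
Parallel (power-range monitor, isolation relay, and [0.833268]): 1 − (1 − 0.841979)(1 − 0.749762)(1 − 0.833268) = 0.9934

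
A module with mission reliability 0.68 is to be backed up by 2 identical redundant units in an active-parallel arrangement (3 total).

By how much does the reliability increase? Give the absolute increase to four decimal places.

R_before = 0.68
R_after = 1 − (1 − 0.68)^3 = 0.9672
ΔR = 0.9672 − 0.68 = 0.2872

0.2872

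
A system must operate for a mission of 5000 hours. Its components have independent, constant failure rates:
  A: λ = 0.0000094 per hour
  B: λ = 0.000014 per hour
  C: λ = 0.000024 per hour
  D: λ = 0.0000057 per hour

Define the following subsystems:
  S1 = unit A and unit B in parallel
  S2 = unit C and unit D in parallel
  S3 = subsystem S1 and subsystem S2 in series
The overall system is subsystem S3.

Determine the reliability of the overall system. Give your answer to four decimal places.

0.9937

R(A) = exp(−0.0000094 × 5000) = 0.954087
R(B) = exp(−0.000014 × 5000) = 0.932394
R(C) = exp(−0.000024 × 5000) = 0.886920
R(D) = exp(−0.0000057 × 5000) = 0.971902
Parallel (A and B): 1 − (1 − 0.954087)(1 − 0.932394) = 0.996896
Parallel (C and D): 1 − (1 − 0.886920)(1 − 0.971902) = 0.996823
Series ([0.996896] and [0.996823]): 0.996896 × 0.996823 = 0.9937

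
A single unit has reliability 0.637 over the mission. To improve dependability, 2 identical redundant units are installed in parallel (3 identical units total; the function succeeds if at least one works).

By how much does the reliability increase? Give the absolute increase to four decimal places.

R_before = 0.637
R_after = 1 − (1 − 0.637)^3 = 0.9522
ΔR = 0.9522 − 0.637 = 0.3152

0.3152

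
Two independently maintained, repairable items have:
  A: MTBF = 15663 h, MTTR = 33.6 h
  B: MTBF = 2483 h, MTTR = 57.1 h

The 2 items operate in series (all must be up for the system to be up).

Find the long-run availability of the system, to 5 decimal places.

0.97543

A(A) = MTBF/(MTBF+MTTR) = 15663/(15663+33.6) = 0.997859
A(B) = MTBF/(MTBF+MTTR) = 2483/(2483+57.1) = 0.977521
Series availability: 0.997859 × 0.977521 = 0.97543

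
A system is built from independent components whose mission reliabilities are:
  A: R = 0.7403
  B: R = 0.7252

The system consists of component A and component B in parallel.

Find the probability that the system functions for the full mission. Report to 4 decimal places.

0.9286

Parallel (A and B): 1 − (1 − 0.740300)(1 − 0.725200) = 0.9286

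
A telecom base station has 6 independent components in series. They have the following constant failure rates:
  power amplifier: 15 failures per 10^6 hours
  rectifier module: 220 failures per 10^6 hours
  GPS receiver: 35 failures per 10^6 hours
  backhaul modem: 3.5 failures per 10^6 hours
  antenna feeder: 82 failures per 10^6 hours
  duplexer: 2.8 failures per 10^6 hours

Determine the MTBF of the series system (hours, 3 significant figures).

2790

Series of exponential components: λ_sys = Σ λ_i
λ_sys = 0.000015 + 0.00022 + 0.000035 + 0.0000035 + 0.000082 + 0.0000028 = 3.5830e-04 /h
MTBF = 1 / λ_sys = 2790 h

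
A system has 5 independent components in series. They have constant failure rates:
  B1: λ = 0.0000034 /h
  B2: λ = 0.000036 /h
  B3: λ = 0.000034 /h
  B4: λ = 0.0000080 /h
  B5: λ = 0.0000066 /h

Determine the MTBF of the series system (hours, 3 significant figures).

11400

Series of exponential components: λ_sys = Σ λ_i
λ_sys = 0.0000034 + 0.000036 + 0.000034 + 0.0000080 + 0.0000066 = 8.8000e-05 /h
MTBF = 1 / λ_sys = 11400 h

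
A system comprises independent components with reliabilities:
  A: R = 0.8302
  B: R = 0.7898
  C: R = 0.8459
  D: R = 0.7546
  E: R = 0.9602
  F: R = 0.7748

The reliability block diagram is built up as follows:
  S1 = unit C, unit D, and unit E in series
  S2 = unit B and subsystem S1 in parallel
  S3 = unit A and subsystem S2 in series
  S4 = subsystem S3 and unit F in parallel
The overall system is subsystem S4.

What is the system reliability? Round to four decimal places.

0.9465

Series (C, D, and E): 0.845900 × 0.754600 × 0.960200 = 0.612911
Parallel (B and [0.612911]): 1 − (1 − 0.789800)(1 − 0.612911) = 0.918634
Series (A and [0.918634]): 0.830200 × 0.918634 = 0.762650
Parallel ([0.762650] and F): 1 − (1 − 0.762650)(1 − 0.774800) = 0.9465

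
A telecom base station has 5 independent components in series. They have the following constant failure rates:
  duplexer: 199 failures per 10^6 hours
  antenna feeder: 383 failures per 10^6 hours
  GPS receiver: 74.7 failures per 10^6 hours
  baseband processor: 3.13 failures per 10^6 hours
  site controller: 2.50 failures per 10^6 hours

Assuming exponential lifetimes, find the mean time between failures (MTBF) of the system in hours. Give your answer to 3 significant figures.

Series of exponential components: λ_sys = Σ λ_i
λ_sys = 0.000199 + 0.000383 + 0.0000747 + 0.00000313 + 0.00000250 = 6.6233e-04 /h
MTBF = 1 / λ_sys = 1510 h

1510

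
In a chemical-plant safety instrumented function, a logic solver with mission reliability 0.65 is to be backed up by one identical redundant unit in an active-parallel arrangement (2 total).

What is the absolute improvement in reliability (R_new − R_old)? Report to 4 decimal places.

0.2275

R_before = 0.65
R_after = 1 − (1 − 0.65)^2 = 0.8775
ΔR = 0.8775 − 0.65 = 0.2275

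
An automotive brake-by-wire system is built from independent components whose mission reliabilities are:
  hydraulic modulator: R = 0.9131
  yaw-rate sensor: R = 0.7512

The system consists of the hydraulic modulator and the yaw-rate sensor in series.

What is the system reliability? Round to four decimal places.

0.6859

Series (hydraulic modulator and yaw-rate sensor): 0.913100 × 0.751200 = 0.6859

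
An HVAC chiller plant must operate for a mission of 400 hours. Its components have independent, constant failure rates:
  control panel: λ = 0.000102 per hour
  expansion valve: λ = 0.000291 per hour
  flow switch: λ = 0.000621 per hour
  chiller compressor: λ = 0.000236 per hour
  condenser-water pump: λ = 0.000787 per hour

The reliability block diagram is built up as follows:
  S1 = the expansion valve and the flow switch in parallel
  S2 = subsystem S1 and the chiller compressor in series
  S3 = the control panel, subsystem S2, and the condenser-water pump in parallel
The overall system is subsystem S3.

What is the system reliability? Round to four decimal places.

R(control panel) = exp(−0.000102 × 400) = 0.960021
R(expansion valve) = exp(−0.000291 × 400) = 0.890119
R(flow switch) = exp(−0.000621 × 400) = 0.780048
R(chiller compressor) = exp(−0.000236 × 400) = 0.909919
R(condenser-water pump) = exp(−0.000787 × 400) = 0.729935
Parallel (expansion valve and flow switch): 1 − (1 − 0.890119)(1 − 0.780048) = 0.975831
Series ([0.975831] and chiller compressor): 0.975831 × 0.909919 = 0.887927
Parallel (control panel, [0.887927], and condenser-water pump): 1 − (1 − 0.960021)(1 − 0.887927)(1 − 0.729935) = 0.9988

0.9988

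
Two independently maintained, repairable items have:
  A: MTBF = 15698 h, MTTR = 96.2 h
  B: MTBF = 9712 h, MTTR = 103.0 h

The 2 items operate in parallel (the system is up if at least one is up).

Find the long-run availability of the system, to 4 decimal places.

A(A) = MTBF/(MTBF+MTTR) = 15698/(15698+96.2) = 0.993909
A(B) = MTBF/(MTBF+MTTR) = 9712/(9712+103.0) = 0.989506
Parallel availability: 1 − (1 − 0.993909)(1 − 0.989506) = 0.9999

0.9999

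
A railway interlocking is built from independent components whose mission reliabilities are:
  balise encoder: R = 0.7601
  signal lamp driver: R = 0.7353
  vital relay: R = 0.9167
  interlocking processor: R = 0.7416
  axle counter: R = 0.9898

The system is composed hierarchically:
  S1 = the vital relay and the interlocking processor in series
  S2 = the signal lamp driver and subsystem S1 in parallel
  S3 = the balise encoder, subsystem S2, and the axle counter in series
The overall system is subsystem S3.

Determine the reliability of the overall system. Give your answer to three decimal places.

0.689

Series (vital relay and interlocking processor): 0.91670 × 0.74160 = 0.67982
Parallel (signal lamp driver and [0.67982]): 1 − (1 − 0.73530)(1 − 0.67982) = 0.91525
Series (balise encoder, [0.91525], and axle counter): 0.76010 × 0.91525 × 0.98980 = 0.689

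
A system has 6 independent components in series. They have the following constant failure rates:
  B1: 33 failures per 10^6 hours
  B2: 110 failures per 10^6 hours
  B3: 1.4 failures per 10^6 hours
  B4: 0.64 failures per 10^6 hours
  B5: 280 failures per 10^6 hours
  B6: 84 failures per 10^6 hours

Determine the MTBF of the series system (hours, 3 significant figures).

Series of exponential components: λ_sys = Σ λ_i
λ_sys = 0.000033 + 0.00011 + 0.0000014 + 0.00000064 + 0.00028 + 0.000084 = 5.0904e-04 /h
MTBF = 1 / λ_sys = 1960 h

1960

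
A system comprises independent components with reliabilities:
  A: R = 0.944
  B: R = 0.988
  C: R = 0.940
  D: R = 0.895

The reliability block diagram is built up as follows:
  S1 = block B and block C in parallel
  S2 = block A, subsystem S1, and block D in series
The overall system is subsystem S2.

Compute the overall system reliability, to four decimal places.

Parallel (B and C): 1 − (1 − 0.988000)(1 − 0.940000) = 0.999280
Series (A, [0.999280], and D): 0.944000 × 0.999280 × 0.895000 = 0.8443

0.8443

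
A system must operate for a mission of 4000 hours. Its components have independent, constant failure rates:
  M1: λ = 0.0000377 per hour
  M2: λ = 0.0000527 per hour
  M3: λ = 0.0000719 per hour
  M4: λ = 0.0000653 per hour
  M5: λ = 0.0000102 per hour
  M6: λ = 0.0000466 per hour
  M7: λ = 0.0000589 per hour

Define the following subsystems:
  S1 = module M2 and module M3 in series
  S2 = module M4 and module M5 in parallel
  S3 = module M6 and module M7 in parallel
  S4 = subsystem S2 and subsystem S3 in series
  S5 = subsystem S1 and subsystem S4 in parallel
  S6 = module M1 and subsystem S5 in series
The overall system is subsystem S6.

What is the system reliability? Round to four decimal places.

R(M1) = exp(−0.0000377 × 4000) = 0.860020
R(M2) = exp(−0.0000527 × 4000) = 0.809936
R(M3) = exp(−0.0000719 × 4000) = 0.750062
R(M4) = exp(−0.0000653 × 4000) = 0.770127
R(M5) = exp(−0.0000102 × 4000) = 0.960021
R(M6) = exp(−0.0000466 × 4000) = 0.829942
R(M7) = exp(−0.0000589 × 4000) = 0.790097
Series (M2 and M3): 0.809936 × 0.750062 = 0.607502
Parallel (M4 and M5): 1 − (1 − 0.770127)(1 − 0.960021) = 0.990810
Parallel (M6 and M7): 1 − (1 − 0.829942)(1 − 0.790097) = 0.964304
Series ([0.990810] and [0.964304]): 0.990810 × 0.964304 = 0.955442
Parallel ([0.607502] and [0.955442]): 1 − (1 − 0.607502)(1 − 0.955442) = 0.982511
Series (M1 and [0.982511]): 0.860020 × 0.982511 = 0.8450

0.8450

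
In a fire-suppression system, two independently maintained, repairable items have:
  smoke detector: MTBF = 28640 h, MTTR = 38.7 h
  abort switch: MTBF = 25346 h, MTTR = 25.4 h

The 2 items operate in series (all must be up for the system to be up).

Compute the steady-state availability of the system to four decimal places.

A(smoke detector) = MTBF/(MTBF+MTTR) = 28640/(28640+38.7) = 0.998651
A(abort switch) = MTBF/(MTBF+MTTR) = 25346/(25346+25.4) = 0.998999
Series availability: 0.998651 × 0.998999 = 0.9977

0.9977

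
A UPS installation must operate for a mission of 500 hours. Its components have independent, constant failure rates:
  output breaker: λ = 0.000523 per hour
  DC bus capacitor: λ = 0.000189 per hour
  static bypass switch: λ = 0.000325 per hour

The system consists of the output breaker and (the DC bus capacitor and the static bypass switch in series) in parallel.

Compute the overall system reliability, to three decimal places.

R(output breaker) = exp(−0.000523 × 500) = 0.76990
R(DC bus capacitor) = exp(−0.000189 × 500) = 0.90983
R(static bypass switch) = exp(−0.000325 × 500) = 0.85002
Series (DC bus capacitor and static bypass switch): 0.90983 × 0.85002 = 0.77337
Parallel (output breaker and [0.77337]): 1 − (1 − 0.76990)(1 − 0.77337) = 0.948

0.948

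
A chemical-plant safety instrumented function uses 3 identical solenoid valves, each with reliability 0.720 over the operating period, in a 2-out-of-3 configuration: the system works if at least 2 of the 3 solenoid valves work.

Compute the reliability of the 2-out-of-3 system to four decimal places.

R = Σ_{i=2}^{3} C(3,i) p^i (1−p)^{3−i} with p = 0.720
C(3,2)·0.720^2·0.280^1 = 0.435456
C(3,3)·0.720^3·0.280^0 = 0.373248
Sum = 0.8087

0.8087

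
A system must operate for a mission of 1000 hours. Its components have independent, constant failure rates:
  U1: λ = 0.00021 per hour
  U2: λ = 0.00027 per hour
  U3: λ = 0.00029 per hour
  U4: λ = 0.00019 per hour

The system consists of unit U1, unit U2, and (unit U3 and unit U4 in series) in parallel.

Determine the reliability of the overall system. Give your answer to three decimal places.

R(U1) = exp(−0.00021 × 1000) = 0.81058
R(U2) = exp(−0.00027 × 1000) = 0.76338
R(U3) = exp(−0.00029 × 1000) = 0.74826
R(U4) = exp(−0.00019 × 1000) = 0.82696
Series (U3 and U4): 0.74826 × 0.82696 = 0.61878
Parallel (U1, U2, and [0.61878]): 1 − (1 − 0.81058)(1 − 0.76338)(1 − 0.61878) = 0.983

0.983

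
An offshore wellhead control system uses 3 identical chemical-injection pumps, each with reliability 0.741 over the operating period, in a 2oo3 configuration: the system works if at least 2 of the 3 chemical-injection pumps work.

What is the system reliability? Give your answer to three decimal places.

0.834

R = Σ_{i=2}^{3} C(3,i) p^i (1−p)^{3−i} with p = 0.741
C(3,2)·0.741^2·0.259^1 = 0.42664
C(3,3)·0.741^3·0.259^0 = 0.40687
Sum = 0.834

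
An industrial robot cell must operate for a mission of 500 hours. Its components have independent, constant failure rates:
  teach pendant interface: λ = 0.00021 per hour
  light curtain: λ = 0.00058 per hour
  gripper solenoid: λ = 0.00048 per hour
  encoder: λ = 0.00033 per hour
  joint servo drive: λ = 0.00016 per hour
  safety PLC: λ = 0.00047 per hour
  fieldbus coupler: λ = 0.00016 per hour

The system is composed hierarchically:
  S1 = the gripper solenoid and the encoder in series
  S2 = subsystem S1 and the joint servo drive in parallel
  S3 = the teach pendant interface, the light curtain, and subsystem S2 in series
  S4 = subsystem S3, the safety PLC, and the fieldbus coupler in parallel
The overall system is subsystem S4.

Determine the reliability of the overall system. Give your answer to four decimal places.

0.9945

R(teach pendant interface) = exp(−0.00021 × 500) = 0.900325
R(light curtain) = exp(−0.00058 × 500) = 0.748264
R(gripper solenoid) = exp(−0.00048 × 500) = 0.786628
R(encoder) = exp(−0.00033 × 500) = 0.847894
R(joint servo drive) = exp(−0.00016 × 500) = 0.923116
R(safety PLC) = exp(−0.00047 × 500) = 0.790571
R(fieldbus coupler) = exp(−0.00016 × 500) = 0.923116
Series (gripper solenoid and encoder): 0.786628 × 0.847894 = 0.666977
Parallel ([0.666977] and joint servo drive): 1 − (1 − 0.666977)(1 − 0.923116) = 0.974396
Series (teach pendant interface, light curtain, and [0.974396]): 0.900325 × 0.748264 × 0.974396 = 0.656432
Parallel ([0.656432], safety PLC, and fieldbus coupler): 1 − (1 − 0.656432)(1 − 0.790571)(1 − 0.923116) = 0.9945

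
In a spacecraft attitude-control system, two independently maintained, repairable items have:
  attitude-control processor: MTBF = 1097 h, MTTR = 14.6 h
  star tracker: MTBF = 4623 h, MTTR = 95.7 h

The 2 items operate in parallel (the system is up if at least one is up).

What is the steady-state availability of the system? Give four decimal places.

A(attitude-control processor) = MTBF/(MTBF+MTTR) = 1097/(1097+14.6) = 0.986866
A(star tracker) = MTBF/(MTBF+MTTR) = 4623/(4623+95.7) = 0.979719
Parallel availability: 1 − (1 − 0.986866)(1 − 0.979719) = 0.9997

0.9997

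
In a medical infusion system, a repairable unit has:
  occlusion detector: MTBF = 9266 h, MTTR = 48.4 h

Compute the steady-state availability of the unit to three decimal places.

0.995

A(occlusion detector) = MTBF/(MTBF+MTTR) = 9266/(9266+48.4) = 0.995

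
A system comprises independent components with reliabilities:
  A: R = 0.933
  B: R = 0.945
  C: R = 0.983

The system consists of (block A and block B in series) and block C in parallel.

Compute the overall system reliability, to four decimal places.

0.9980

Series (A and B): 0.933000 × 0.945000 = 0.881685
Parallel ([0.881685] and C): 1 − (1 − 0.881685)(1 − 0.983000) = 0.9980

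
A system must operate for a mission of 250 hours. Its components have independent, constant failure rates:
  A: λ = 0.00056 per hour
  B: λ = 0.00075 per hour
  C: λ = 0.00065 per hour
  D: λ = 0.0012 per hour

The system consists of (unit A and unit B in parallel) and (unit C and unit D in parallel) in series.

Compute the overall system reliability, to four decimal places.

R(A) = exp(−0.00056 × 250) = 0.869358
R(B) = exp(−0.00075 × 250) = 0.829029
R(C) = exp(−0.00065 × 250) = 0.850016
R(D) = exp(−0.0012 × 250) = 0.740818
Parallel (A and B): 1 − (1 − 0.869358)(1 − 0.829029) = 0.977664
Parallel (C and D): 1 − (1 − 0.850016)(1 − 0.740818) = 0.961127
Series ([0.977664] and [0.961127]): 0.977664 × 0.961127 = 0.9397

0.9397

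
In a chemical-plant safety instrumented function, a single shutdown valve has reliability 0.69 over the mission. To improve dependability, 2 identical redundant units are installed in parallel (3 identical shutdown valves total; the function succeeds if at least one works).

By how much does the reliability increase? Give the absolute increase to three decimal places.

0.280

R_before = 0.69
R_after = 1 − (1 − 0.69)^3 = 0.970
ΔR = 0.970 − 0.69 = 0.280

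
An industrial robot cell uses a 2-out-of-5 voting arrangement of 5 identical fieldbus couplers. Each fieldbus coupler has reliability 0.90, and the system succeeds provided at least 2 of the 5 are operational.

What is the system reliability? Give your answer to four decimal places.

R = Σ_{i=2}^{5} C(5,i) p^i (1−p)^{5−i} with p = 0.90
C(5,2)·0.90^2·0.10^3 = 0.008100
C(5,3)·0.90^3·0.10^2 = 0.072900
C(5,4)·0.90^4·0.10^1 = 0.328050
C(5,5)·0.90^5·0.10^0 = 0.590490
Sum = 0.9995

0.9995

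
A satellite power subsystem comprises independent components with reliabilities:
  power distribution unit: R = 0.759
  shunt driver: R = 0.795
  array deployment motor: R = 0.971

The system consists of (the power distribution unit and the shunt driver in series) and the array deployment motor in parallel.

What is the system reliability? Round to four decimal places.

0.9885

Series (power distribution unit and shunt driver): 0.759000 × 0.795000 = 0.603405
Parallel ([0.603405] and array deployment motor): 1 − (1 − 0.603405)(1 − 0.971000) = 0.9885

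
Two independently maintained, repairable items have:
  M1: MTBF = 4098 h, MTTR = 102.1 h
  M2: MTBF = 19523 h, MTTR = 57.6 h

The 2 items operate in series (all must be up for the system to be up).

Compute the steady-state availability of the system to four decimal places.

A(M1) = MTBF/(MTBF+MTTR) = 4098/(4098+102.1) = 0.975691
A(M2) = MTBF/(MTBF+MTTR) = 19523/(19523+57.6) = 0.997058
Series availability: 0.975691 × 0.997058 = 0.9728

0.9728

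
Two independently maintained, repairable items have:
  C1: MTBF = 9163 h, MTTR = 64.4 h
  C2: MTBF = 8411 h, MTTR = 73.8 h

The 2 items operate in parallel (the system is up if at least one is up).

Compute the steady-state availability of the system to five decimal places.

0.99994

A(C1) = MTBF/(MTBF+MTTR) = 9163/(9163+64.4) = 0.993021
A(C2) = MTBF/(MTBF+MTTR) = 8411/(8411+73.8) = 0.991302
Parallel availability: 1 − (1 − 0.993021)(1 − 0.991302) = 0.99994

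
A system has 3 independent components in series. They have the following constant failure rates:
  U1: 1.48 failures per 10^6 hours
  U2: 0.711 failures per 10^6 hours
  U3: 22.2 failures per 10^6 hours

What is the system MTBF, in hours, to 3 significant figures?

Series of exponential components: λ_sys = Σ λ_i
λ_sys = 0.00000148 + 0.000000711 + 0.0000222 = 2.4391e-05 /h
MTBF = 1 / λ_sys = 41000 h

41000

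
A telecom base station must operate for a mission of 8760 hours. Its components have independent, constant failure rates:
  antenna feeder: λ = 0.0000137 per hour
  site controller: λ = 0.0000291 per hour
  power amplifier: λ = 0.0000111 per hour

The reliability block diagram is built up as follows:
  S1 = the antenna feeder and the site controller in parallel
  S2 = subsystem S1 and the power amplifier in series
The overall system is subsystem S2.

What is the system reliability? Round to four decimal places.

0.8843

R(antenna feeder) = exp(−0.0000137 × 8760) = 0.886910
R(site controller) = exp(−0.0000291 × 8760) = 0.774982
R(power amplifier) = exp(−0.0000111 × 8760) = 0.907342
Parallel (antenna feeder and site controller): 1 − (1 − 0.886910)(1 − 0.774982) = 0.974553
Series ([0.974553] and power amplifier): 0.974553 × 0.907342 = 0.8843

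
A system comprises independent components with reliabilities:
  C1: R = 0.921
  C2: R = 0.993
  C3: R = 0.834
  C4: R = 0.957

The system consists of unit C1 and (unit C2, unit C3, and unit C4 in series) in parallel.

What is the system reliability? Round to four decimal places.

0.9836

Series (C2, C3, and C4): 0.993000 × 0.834000 × 0.957000 = 0.792551
Parallel (C1 and [0.792551]): 1 − (1 − 0.921000)(1 − 0.792551) = 0.9836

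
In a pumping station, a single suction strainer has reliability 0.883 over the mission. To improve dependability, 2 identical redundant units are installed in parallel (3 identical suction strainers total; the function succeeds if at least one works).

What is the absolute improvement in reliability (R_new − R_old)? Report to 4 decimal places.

0.1154

R_before = 0.883
R_after = 1 − (1 − 0.883)^3 = 0.9984
ΔR = 0.9984 − 0.883 = 0.1154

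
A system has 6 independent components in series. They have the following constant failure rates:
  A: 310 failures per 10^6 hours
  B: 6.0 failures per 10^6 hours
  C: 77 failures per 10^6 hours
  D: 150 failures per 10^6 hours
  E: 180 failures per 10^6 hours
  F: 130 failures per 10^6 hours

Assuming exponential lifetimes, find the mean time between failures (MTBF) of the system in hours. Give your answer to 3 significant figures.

Series of exponential components: λ_sys = Σ λ_i
λ_sys = 0.00031 + 0.0000060 + 0.000077 + 0.00015 + 0.00018 + 0.00013 = 8.5300e-04 /h
MTBF = 1 / λ_sys = 1170 h

1170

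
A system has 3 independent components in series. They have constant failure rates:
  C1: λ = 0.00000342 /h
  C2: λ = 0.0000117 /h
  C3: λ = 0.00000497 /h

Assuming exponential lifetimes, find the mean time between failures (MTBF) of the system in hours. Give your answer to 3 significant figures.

Series of exponential components: λ_sys = Σ λ_i
λ_sys = 0.00000342 + 0.0000117 + 0.00000497 = 2.0090e-05 /h
MTBF = 1 / λ_sys = 49800 h

49800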